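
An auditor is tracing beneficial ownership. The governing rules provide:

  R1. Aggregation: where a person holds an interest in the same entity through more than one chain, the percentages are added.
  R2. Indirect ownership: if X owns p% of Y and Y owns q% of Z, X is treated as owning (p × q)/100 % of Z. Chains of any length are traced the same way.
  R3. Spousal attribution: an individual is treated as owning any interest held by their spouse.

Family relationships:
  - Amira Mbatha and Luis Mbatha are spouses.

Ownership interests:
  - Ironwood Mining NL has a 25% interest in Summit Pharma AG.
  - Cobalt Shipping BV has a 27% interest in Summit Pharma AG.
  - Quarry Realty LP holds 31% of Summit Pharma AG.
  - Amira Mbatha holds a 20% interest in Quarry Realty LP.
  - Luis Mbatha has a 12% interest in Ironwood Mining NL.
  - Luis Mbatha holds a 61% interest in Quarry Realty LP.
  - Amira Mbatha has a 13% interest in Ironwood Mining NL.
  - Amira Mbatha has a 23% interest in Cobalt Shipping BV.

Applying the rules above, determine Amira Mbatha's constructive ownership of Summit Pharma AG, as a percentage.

37.57%

By spousal attribution (R3), Amira Mbatha is treated as also owning Luis Mbatha's interest in Ironwood Mining NL, giving 13% + 12% = 25%.
By spousal attribution (R3), Amira Mbatha is treated as also owning Luis Mbatha's interest in Quarry Realty LP, giving 20% + 61% = 81%.
Chain via Cobalt Shipping BV (R2): 23% × 27% = 6.21% of Summit Pharma AG.
Chain via Ironwood Mining NL (R2): 25% × 25% = 6.25% of Summit Pharma AG.
Chain via Quarry Realty LP (R2): 81% × 31% = 25.11% of Summit Pharma AG.
Aggregating (R1): 6.21% + 6.25% + 25.11% = 37.57%.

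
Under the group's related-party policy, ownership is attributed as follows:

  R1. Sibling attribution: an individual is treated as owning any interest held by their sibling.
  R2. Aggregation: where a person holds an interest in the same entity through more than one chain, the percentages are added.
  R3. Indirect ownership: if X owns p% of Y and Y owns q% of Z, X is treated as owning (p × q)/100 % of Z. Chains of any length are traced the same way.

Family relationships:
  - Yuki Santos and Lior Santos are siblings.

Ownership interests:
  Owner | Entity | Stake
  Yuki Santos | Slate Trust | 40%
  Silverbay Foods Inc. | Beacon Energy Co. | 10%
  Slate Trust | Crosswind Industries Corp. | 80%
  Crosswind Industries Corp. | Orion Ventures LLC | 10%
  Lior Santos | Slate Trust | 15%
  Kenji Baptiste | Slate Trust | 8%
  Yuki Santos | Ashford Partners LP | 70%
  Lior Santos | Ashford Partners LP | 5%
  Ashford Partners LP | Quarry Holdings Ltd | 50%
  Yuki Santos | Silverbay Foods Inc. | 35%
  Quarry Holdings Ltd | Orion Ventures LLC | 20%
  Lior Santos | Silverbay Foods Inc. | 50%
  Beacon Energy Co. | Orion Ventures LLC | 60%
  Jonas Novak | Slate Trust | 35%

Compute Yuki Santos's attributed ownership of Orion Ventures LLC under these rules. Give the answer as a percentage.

By sibling attribution (R1), Yuki Santos is treated as also owning Lior Santos's interest in Slate Trust, giving 40% + 15% = 55%.
By sibling attribution (R1), Yuki Santos is treated as also owning Lior Santos's interest in Ashford Partners LP, giving 70% + 5% = 75%.
By sibling attribution (R1), Yuki Santos is treated as also owning Lior Santos's interest in Silverbay Foods Inc, giving 35% + 50% = 85%.
Chain via Slate Trust → Crosswind Industries Corp. (R3): 55% × 80% × 10% = 4.4% of Orion Ventures LLC.
Chain via Ashford Partners LP → Quarry Holdings Ltd (R3): 75% × 50% × 20% = 7.5% of Orion Ventures LLC.
Chain via Silverbay Foods Inc. → Beacon Energy Co. (R3): 85% × 10% × 60% = 5.1% of Orion Ventures LLC.
Aggregating (R2): 4.4% + 7.5% + 5.1% = 17%.

17%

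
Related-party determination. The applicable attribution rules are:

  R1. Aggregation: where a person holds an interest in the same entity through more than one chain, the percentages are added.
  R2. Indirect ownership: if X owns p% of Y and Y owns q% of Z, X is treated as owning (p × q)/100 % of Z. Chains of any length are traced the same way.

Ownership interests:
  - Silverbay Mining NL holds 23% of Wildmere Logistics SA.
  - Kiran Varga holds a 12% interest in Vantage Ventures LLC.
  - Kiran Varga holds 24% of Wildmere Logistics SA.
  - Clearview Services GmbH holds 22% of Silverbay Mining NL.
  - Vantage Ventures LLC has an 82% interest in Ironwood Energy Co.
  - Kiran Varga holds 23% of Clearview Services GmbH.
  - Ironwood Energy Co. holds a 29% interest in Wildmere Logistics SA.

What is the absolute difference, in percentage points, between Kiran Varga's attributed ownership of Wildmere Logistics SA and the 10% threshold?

Chain via Vantage Ventures LLC → Ironwood Energy Co. (R2): 12% × 82% × 29% = 2.8536% of Wildmere Logistics SA.
Chain via Clearview Services GmbH → Silverbay Mining NL (R2): 23% × 22% × 23% = 1.1638% of Wildmere Logistics SA.
Direct interest in Wildmere Logistics SA: 24%.
Aggregating (R1): 2.8536% + 1.1638% + 24% = 28.0174%.
28.0174% exceeds the 10% threshold by 18.0174 percentage points.

18.0174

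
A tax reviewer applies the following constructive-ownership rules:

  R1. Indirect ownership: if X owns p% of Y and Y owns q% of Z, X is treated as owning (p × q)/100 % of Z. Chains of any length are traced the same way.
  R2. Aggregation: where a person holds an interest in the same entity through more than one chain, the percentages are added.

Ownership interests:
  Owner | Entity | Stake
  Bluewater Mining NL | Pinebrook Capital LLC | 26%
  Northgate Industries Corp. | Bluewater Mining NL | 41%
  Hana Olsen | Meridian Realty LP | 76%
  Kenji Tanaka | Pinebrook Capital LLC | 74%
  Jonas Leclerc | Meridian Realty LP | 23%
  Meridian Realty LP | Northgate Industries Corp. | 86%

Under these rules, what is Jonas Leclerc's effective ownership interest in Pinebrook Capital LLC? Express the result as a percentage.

2.108548%

Chain via Meridian Realty LP → Northgate Industries Corp. → Bluewater Mining NL (R1): 23% × 86% × 41% × 26% = 2.108548% of Pinebrook Capital LLC.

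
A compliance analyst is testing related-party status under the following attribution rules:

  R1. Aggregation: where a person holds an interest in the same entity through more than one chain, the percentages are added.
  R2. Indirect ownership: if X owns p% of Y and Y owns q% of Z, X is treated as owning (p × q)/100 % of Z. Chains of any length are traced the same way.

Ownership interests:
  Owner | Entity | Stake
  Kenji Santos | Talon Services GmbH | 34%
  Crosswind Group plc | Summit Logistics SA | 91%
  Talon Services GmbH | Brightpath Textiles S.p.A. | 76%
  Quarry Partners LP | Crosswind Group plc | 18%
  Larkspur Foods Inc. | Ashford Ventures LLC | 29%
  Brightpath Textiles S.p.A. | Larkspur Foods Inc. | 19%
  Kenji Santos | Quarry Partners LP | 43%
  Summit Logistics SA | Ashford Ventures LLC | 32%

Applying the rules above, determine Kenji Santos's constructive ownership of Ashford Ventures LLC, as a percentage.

3.677672%

Chain via Quarry Partners LP → Crosswind Group plc → Summit Logistics SA (R2): 43% × 18% × 91% × 32% = 2.253888% of Ashford Ventures LLC.
Chain via Talon Services GmbH → Brightpath Textiles S.p.A. → Larkspur Foods Inc. (R2): 34% × 76% × 19% × 29% = 1.423784% of Ashford Ventures LLC.
Aggregating (R1): 2.253888% + 1.423784% = 3.677672%.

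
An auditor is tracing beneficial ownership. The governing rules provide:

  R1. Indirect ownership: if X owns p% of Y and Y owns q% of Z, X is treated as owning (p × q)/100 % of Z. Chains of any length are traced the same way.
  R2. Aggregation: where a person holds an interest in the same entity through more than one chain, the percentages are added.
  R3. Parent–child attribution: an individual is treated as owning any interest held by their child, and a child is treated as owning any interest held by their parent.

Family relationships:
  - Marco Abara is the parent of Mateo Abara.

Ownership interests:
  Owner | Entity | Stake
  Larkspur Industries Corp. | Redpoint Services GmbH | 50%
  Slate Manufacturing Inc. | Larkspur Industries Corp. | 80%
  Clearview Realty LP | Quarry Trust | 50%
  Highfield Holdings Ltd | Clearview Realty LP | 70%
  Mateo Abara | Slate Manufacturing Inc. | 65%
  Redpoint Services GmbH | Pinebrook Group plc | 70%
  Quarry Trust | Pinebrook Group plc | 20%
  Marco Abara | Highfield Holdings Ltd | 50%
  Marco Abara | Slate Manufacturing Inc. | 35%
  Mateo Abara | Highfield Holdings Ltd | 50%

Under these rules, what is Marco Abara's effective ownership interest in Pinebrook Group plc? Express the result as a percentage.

35%

By parent–child attribution (R3), Marco Abara is treated as also owning Mateo Abara's interest in Highfield Holdings Ltd, giving 50% + 50% = 100%.
By parent–child attribution (R3), Marco Abara is treated as also owning Mateo Abara's interest in Slate Manufacturing Inc, giving 35% + 65% = 100%.
Chain via Highfield Holdings Ltd → Clearview Realty LP → Quarry Trust (R1): 100% × 70% × 50% × 20% = 7% of Pinebrook Group plc.
Chain via Slate Manufacturing Inc. → Larkspur Industries Corp. → Redpoint Services GmbH (R1): 100% × 80% × 50% × 70% = 28% of Pinebrook Group plc.
Aggregating (R2): 7% + 28% = 35%.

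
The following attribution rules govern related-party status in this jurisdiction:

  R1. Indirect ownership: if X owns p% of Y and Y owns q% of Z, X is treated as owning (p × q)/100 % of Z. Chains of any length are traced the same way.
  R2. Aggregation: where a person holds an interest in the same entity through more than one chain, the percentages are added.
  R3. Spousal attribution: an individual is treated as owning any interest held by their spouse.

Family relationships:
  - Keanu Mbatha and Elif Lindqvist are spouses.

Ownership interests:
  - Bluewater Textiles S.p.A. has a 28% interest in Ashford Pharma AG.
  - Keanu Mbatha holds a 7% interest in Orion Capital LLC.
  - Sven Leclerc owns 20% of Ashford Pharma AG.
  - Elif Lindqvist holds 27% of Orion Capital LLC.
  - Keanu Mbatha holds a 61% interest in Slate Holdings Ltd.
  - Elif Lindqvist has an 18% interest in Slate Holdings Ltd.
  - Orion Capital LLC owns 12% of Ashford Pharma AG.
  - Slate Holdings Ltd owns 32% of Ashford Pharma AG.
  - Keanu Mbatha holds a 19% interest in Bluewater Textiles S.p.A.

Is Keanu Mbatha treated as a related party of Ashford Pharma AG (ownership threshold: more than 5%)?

Yes

By spousal attribution (R3), Keanu Mbatha is treated as also owning Elif Lindqvist's interest in Orion Capital LLC, giving 7% + 27% = 34%.
By spousal attribution (R3), Keanu Mbatha is treated as also owning Elif Lindqvist's interest in Slate Holdings Ltd, giving 61% + 18% = 79%.
Chain via Orion Capital LLC (R1): 34% × 12% = 4.08% of Ashford Pharma AG.
Chain via Bluewater Textiles S.p.A. (R1): 19% × 28% = 5.32% of Ashford Pharma AG.
Chain via Slate Holdings Ltd (R1): 79% × 32% = 25.28% of Ashford Pharma AG.
Aggregating (R2): 4.08% + 5.32% + 25.28% = 34.68%.
34.68% exceeds the 5% threshold, so Keanu is a related party to Ashford Pharma AG.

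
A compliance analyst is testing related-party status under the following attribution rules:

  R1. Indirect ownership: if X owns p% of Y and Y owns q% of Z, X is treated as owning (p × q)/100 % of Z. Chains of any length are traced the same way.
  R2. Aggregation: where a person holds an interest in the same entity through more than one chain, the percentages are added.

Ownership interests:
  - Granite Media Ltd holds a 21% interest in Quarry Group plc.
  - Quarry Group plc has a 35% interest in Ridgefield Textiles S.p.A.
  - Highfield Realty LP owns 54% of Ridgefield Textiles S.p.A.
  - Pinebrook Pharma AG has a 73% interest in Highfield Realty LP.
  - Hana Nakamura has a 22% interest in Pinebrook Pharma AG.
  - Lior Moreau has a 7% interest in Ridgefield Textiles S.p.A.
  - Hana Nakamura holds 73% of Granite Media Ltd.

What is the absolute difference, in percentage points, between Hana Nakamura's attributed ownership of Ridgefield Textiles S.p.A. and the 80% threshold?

Chain via Pinebrook Pharma AG → Highfield Realty LP (R1): 22% × 73% × 54% = 8.6724% of Ridgefield Textiles S.p.A.
Chain via Granite Media Ltd → Quarry Group plc (R1): 73% × 21% × 35% = 5.3655% of Ridgefield Textiles S.p.A.
Aggregating (R2): 8.6724% + 5.3655% = 14.0379%.
14.0379% falls short of the 80% threshold by 65.9621 percentage points.

65.9621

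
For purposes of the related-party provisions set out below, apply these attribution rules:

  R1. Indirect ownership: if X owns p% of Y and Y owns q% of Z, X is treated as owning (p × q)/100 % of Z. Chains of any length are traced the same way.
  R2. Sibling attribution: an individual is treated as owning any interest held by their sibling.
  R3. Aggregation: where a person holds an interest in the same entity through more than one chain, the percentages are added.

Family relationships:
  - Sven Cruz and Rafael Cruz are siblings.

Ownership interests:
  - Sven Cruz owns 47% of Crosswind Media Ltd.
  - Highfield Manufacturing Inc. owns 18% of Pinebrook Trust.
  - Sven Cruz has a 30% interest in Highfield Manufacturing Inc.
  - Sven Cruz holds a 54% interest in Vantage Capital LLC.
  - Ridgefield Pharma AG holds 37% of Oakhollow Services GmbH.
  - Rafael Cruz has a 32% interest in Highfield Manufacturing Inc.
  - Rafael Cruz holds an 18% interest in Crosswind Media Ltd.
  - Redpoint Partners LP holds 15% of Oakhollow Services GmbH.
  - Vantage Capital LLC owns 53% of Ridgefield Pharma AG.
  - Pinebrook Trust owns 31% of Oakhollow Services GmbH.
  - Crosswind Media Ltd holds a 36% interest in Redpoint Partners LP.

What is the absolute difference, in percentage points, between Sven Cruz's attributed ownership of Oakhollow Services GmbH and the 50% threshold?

32.441

By sibling attribution (R2), Sven Cruz is treated as also owning Rafael Cruz's interest in Crosswind Media Ltd, giving 47% + 18% = 65%.
By sibling attribution (R2), Sven Cruz is treated as also owning Rafael Cruz's interest in Highfield Manufacturing Inc, giving 30% + 32% = 62%.
Chain via Crosswind Media Ltd → Redpoint Partners LP (R1): 65% × 36% × 15% = 3.51% of Oakhollow Services GmbH.
Chain via Vantage Capital LLC → Ridgefield Pharma AG (R1): 54% × 53% × 37% = 10.5894% of Oakhollow Services GmbH.
Chain via Highfield Manufacturing Inc. → Pinebrook Trust (R1): 62% × 18% × 31% = 3.4596% of Oakhollow Services GmbH.
Aggregating (R3): 3.51% + 10.5894% + 3.4596% = 17.559%.
17.559% falls short of the 50% threshold by 32.441 percentage points.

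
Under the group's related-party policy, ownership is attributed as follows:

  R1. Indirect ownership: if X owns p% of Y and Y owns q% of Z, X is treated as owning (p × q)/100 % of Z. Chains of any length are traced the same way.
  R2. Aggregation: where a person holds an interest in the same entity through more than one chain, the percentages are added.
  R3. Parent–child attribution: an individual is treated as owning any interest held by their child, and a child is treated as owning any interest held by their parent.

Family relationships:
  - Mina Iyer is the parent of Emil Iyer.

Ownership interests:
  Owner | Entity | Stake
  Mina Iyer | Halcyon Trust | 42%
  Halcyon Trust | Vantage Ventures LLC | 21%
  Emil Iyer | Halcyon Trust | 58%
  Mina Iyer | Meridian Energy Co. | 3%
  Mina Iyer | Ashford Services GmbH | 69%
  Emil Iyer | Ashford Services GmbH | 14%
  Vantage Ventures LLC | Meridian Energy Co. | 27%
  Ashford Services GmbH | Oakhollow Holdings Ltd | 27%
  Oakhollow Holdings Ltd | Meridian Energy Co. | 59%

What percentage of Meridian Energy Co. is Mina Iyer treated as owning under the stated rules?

21.8919%

By parent–child attribution (R3), Mina Iyer is treated as also owning Emil Iyer's interest in Ashford Services GmbH, giving 69% + 14% = 83%.
By parent–child attribution (R3), Mina Iyer is treated as also owning Emil Iyer's interest in Halcyon Trust, giving 42% + 58% = 100%.
Chain via Ashford Services GmbH → Oakhollow Holdings Ltd (R1): 83% × 27% × 59% = 13.2219% of Meridian Energy Co.
Chain via Halcyon Trust → Vantage Ventures LLC (R1): 100% × 21% × 27% = 5.67% of Meridian Energy Co.
Direct interest in Meridian Energy Co: 3%.
Aggregating (R2): 13.2219% + 5.67% + 3% = 21.8919%.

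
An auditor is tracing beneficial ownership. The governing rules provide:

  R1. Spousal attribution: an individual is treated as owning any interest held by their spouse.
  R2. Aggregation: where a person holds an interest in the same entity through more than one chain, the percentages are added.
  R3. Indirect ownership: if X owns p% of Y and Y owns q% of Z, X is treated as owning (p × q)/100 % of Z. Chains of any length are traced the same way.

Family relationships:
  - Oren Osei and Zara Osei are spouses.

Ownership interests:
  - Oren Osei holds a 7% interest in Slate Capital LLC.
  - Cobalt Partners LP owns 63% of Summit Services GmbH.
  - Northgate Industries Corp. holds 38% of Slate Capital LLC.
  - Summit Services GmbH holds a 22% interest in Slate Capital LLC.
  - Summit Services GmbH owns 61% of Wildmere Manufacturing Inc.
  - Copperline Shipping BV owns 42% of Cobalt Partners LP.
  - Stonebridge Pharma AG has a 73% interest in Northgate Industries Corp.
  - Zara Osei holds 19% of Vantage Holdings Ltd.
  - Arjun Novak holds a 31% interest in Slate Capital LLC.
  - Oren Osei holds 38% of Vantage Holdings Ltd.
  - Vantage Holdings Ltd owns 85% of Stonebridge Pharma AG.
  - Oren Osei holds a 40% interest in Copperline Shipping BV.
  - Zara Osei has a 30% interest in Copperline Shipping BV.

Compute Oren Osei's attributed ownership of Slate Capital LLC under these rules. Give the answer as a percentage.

By spousal attribution (R1), Oren Osei is treated as also owning Zara Osei's interest in Copperline Shipping BV, giving 40% + 30% = 70%.
By spousal attribution (R1), Oren Osei is treated as also owning Zara Osei's interest in Vantage Holdings Ltd, giving 38% + 19% = 57%.
Chain via Copperline Shipping BV → Cobalt Partners LP → Summit Services GmbH (R3): 70% × 42% × 63% × 22% = 4.07484% of Slate Capital LLC.
Chain via Vantage Holdings Ltd → Stonebridge Pharma AG → Northgate Industries Corp. (R3): 57% × 85% × 73% × 38% = 13.44003% of Slate Capital LLC.
Direct interest in Slate Capital LLC: 7%.
Aggregating (R2): 4.07484% + 13.44003% + 7% = 24.51487%.

24.51487%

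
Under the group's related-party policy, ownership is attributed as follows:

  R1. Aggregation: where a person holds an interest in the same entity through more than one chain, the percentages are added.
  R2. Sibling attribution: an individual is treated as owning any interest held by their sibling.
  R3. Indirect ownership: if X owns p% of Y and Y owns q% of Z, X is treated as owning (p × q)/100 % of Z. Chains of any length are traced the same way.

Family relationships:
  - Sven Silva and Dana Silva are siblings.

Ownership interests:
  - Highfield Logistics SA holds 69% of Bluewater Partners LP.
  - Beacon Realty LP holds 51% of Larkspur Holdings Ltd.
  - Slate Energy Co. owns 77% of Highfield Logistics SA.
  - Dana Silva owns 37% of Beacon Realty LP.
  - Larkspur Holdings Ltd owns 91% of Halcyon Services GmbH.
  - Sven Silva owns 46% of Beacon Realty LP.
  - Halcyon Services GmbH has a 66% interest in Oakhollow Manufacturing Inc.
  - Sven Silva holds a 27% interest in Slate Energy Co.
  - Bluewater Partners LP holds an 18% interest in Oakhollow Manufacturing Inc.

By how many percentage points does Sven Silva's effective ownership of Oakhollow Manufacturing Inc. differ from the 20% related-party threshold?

By sibling attribution (R2), Sven Silva is treated as also owning Dana Silva's interest in Beacon Realty LP, giving 46% + 37% = 83%.
Chain via Slate Energy Co. → Highfield Logistics SA → Bluewater Partners LP (R3): 27% × 77% × 69% × 18% = 2.582118% of Oakhollow Manufacturing Inc.
Chain via Beacon Realty LP → Larkspur Holdings Ltd → Halcyon Services GmbH (R3): 83% × 51% × 91% × 66% = 25.423398% of Oakhollow Manufacturing Inc.
Aggregating (R1): 2.582118% + 25.423398% = 28.005516%.
28.005516% exceeds the 20% threshold by 8.005516 percentage points.

8.005516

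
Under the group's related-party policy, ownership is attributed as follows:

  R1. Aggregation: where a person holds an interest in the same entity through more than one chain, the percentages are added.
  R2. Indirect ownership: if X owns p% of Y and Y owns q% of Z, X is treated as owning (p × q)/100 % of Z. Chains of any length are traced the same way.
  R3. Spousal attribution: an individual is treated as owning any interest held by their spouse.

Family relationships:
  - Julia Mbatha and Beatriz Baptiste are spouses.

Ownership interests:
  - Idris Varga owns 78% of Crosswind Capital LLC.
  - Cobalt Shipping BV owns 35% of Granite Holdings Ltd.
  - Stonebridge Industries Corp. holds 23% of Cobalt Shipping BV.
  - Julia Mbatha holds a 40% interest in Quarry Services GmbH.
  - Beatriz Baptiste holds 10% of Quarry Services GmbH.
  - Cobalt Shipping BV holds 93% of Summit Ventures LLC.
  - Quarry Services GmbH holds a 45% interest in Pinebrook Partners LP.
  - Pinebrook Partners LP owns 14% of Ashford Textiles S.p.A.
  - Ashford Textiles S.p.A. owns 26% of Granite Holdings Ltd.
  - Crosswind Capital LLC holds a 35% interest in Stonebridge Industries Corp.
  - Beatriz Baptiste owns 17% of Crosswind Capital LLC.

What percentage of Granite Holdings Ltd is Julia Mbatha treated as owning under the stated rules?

By spousal attribution (R3), Julia Mbatha is treated as also owning Beatriz Baptiste's interest in Quarry Services GmbH, giving 40% + 10% = 50%.
By spousal attribution (R3), Julia Mbatha is treated as owning Beatriz Baptiste's 17% interest in Crosswind Capital LLC.
Chain via Quarry Services GmbH → Pinebrook Partners LP → Ashford Textiles S.p.A. (R2): 50% × 45% × 14% × 26% = 0.819% of Granite Holdings Ltd.
Chain via Crosswind Capital LLC → Stonebridge Industries Corp. → Cobalt Shipping BV (R2): 17% × 35% × 23% × 35% = 0.478975% of Granite Holdings Ltd.
Aggregating (R1): 0.819% + 0.478975% = 1.297975%.

1.297975%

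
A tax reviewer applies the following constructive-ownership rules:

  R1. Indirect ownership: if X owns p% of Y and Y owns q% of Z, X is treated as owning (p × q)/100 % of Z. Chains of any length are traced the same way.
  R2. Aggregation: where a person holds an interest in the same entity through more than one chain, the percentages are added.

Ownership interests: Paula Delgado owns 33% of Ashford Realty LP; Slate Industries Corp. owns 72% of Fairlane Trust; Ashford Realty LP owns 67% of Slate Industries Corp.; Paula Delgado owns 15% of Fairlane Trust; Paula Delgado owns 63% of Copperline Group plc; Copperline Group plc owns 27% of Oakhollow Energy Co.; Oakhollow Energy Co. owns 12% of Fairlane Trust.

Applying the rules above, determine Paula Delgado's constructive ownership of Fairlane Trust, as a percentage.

Chain via Ashford Realty LP → Slate Industries Corp. (R1): 33% × 67% × 72% = 15.9192% of Fairlane Trust.
Chain via Copperline Group plc → Oakhollow Energy Co. (R1): 63% × 27% × 12% = 2.0412% of Fairlane Trust.
Direct interest in Fairlane Trust: 15%.
Aggregating (R2): 15.9192% + 2.0412% + 15% = 32.9604%.

32.9604%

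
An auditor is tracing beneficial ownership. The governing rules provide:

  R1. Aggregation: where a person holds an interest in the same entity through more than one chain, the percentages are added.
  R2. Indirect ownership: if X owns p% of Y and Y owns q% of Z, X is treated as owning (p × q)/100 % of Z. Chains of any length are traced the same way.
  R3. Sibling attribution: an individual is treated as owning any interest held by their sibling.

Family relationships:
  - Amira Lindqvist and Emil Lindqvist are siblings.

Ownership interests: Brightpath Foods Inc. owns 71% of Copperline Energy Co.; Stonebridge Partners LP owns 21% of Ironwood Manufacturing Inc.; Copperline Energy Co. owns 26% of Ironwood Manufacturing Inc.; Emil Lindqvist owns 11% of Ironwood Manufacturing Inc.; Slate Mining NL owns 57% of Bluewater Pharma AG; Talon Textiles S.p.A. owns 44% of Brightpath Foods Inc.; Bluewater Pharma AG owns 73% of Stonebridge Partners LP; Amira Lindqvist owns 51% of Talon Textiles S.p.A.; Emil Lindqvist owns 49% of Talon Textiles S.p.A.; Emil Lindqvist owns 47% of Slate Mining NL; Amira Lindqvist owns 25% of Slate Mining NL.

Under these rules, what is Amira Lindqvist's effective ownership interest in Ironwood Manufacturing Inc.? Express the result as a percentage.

25.413832%

By sibling attribution (R3), Amira Lindqvist is treated as also owning Emil Lindqvist's interest in Talon Textiles S.p.A, giving 51% + 49% = 100%.
By sibling attribution (R3), Amira Lindqvist is treated as also owning Emil Lindqvist's interest in Slate Mining NL, giving 25% + 47% = 72%.
By sibling attribution (R3), Amira Lindqvist is treated as owning Emil Lindqvist's 11% interest in Ironwood Manufacturing Inc.
Chain via Talon Textiles S.p.A. → Brightpath Foods Inc. → Copperline Energy Co. (R2): 100% × 44% × 71% × 26% = 8.1224% of Ironwood Manufacturing Inc.
Chain via Slate Mining NL → Bluewater Pharma AG → Stonebridge Partners LP (R2): 72% × 57% × 73% × 21% = 6.291432% of Ironwood Manufacturing Inc.
Direct interest in Ironwood Manufacturing Inc: 11%.
Aggregating (R1): 8.1224% + 6.291432% + 11% = 25.413832%.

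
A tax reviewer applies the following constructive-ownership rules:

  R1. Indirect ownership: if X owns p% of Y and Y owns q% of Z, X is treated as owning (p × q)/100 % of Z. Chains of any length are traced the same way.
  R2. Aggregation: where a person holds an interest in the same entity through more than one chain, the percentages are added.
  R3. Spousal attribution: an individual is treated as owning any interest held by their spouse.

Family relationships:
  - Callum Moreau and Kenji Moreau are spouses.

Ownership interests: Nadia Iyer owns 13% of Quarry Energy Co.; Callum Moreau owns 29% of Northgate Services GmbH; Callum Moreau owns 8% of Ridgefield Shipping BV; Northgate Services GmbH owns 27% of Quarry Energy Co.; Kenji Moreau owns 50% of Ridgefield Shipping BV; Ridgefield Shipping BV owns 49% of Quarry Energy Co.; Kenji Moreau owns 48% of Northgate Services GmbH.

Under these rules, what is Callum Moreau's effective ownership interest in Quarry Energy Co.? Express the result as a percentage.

49.21%

By spousal attribution (R3), Callum Moreau is treated as also owning Kenji Moreau's interest in Ridgefield Shipping BV, giving 8% + 50% = 58%.
By spousal attribution (R3), Callum Moreau is treated as also owning Kenji Moreau's interest in Northgate Services GmbH, giving 29% + 48% = 77%.
Chain via Ridgefield Shipping BV (R1): 58% × 49% = 28.42% of Quarry Energy Co.
Chain via Northgate Services GmbH (R1): 77% × 27% = 20.79% of Quarry Energy Co.
Aggregating (R2): 28.42% + 20.79% = 49.21%.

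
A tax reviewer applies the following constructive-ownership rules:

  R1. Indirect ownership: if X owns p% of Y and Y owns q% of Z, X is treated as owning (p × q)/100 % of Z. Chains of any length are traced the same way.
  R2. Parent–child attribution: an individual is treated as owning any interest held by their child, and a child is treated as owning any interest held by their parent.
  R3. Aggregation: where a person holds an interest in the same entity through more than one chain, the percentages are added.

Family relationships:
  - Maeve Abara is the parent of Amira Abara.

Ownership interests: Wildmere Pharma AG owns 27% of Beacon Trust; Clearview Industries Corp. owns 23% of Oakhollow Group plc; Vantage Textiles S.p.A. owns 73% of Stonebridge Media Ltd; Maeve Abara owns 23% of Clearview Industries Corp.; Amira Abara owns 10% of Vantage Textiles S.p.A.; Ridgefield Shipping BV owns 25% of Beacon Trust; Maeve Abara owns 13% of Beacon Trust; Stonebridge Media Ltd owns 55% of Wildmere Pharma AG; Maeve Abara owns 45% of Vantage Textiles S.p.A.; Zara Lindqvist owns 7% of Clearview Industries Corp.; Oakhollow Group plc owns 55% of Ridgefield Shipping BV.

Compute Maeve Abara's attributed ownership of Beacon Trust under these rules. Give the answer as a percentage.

By parent–child attribution (R2), Maeve Abara is treated as also owning Amira Abara's interest in Vantage Textiles S.p.A, giving 45% + 10% = 55%.
Chain via Vantage Textiles S.p.A. → Stonebridge Media Ltd → Wildmere Pharma AG (R1): 55% × 73% × 55% × 27% = 5.962275% of Beacon Trust.
Chain via Clearview Industries Corp. → Oakhollow Group plc → Ridgefield Shipping BV (R1): 23% × 23% × 55% × 25% = 0.727375% of Beacon Trust.
Direct interest in Beacon Trust: 13%.
Aggregating (R3): 5.962275% + 0.727375% + 13% = 19.68965%.

19.68965%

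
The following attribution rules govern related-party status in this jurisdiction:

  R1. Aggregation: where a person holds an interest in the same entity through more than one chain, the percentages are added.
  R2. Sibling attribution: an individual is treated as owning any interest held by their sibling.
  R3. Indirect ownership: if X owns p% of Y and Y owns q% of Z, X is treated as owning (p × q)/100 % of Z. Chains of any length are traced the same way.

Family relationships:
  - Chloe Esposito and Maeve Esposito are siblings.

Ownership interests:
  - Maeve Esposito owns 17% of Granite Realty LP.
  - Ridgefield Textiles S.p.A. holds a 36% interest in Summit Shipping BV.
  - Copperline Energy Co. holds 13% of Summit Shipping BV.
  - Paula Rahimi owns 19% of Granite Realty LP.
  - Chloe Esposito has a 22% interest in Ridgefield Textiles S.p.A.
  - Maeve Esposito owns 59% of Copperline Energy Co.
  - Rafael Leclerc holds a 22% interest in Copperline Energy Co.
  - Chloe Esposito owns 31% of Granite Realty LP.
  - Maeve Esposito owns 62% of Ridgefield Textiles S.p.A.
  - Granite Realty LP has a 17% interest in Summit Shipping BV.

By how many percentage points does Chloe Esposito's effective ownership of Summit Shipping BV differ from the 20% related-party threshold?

By sibling attribution (R2), Chloe Esposito is treated as also owning Maeve Esposito's interest in Granite Realty LP, giving 31% + 17% = 48%.
By sibling attribution (R2), Chloe Esposito is treated as also owning Maeve Esposito's interest in Ridgefield Textiles S.p.A, giving 22% + 62% = 84%.
By sibling attribution (R2), Chloe Esposito is treated as owning Maeve Esposito's 59% interest in Copperline Energy Co.
Chain via Granite Realty LP (R3): 48% × 17% = 8.16% of Summit Shipping BV.
Chain via Ridgefield Textiles S.p.A. (R3): 84% × 36% = 30.24% of Summit Shipping BV.
Chain via Copperline Energy Co. (R3): 59% × 13% = 7.67% of Summit Shipping BV.
Aggregating (R1): 8.16% + 30.24% + 7.67% = 46.07%.
46.07% exceeds the 20% threshold by 26.07 percentage points.

26.07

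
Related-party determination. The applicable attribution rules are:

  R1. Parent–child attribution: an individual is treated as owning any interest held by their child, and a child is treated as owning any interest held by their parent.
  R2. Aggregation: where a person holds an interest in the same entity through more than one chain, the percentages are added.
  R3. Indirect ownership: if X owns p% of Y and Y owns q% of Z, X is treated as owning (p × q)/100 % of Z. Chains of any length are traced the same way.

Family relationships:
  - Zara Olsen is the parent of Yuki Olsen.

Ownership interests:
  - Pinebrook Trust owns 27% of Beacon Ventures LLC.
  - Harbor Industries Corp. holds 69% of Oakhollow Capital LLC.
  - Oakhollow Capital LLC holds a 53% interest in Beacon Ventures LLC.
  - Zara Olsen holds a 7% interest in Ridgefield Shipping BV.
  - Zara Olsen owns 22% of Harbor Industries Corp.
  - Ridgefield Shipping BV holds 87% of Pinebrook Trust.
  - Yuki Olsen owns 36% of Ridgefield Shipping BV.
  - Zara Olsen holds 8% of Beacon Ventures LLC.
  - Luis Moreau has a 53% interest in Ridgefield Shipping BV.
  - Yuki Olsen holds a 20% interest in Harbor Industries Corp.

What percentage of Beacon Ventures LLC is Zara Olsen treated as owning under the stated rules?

33.4601%

By parent–child attribution (R1), Zara Olsen is treated as also owning Yuki Olsen's interest in Harbor Industries Corp, giving 22% + 20% = 42%.
By parent–child attribution (R1), Zara Olsen is treated as also owning Yuki Olsen's interest in Ridgefield Shipping BV, giving 7% + 36% = 43%.
Chain via Harbor Industries Corp. → Oakhollow Capital LLC (R3): 42% × 69% × 53% = 15.3594% of Beacon Ventures LLC.
Chain via Ridgefield Shipping BV → Pinebrook Trust (R3): 43% × 87% × 27% = 10.1007% of Beacon Ventures LLC.
Direct interest in Beacon Ventures LLC: 8%.
Aggregating (R2): 15.3594% + 10.1007% + 8% = 33.4601%.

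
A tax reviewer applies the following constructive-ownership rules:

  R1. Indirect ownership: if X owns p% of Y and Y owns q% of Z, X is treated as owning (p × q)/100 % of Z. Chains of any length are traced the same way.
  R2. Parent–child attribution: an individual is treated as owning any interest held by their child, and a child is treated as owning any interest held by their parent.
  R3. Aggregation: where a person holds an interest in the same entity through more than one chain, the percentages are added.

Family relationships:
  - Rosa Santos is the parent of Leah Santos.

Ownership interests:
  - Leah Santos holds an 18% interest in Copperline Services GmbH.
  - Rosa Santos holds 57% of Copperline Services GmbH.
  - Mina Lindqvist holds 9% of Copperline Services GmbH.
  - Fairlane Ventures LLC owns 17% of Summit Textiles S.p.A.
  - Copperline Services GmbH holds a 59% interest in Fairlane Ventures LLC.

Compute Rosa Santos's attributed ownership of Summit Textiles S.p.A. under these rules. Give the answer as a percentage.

By parent–child attribution (R2), Rosa Santos is treated as also owning Leah Santos's interest in Copperline Services GmbH, giving 57% + 18% = 75%.
Chain via Copperline Services GmbH → Fairlane Ventures LLC (R1): 75% × 59% × 17% = 7.5225% of Summit Textiles S.p.A.

7.5225%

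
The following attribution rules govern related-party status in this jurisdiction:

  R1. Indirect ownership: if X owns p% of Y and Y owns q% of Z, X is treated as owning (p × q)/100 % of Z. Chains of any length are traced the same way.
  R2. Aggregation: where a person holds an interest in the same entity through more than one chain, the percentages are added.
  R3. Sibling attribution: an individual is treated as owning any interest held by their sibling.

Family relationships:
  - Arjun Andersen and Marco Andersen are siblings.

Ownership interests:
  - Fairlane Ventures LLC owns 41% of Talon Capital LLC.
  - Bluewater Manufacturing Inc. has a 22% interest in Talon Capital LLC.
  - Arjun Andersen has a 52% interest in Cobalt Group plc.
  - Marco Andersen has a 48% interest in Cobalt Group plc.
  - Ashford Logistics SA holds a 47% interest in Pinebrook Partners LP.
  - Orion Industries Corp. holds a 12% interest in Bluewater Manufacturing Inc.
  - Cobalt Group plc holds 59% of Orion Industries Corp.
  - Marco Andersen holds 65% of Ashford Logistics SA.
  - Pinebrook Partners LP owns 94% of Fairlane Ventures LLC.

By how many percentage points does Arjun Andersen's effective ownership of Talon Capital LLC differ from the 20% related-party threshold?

6.66843

By sibling attribution (R3), Arjun Andersen is treated as also owning Marco Andersen's interest in Cobalt Group plc, giving 52% + 48% = 100%.
By sibling attribution (R3), Arjun Andersen is treated as owning Marco Andersen's 65% interest in Ashford Logistics SA.
Chain via Cobalt Group plc → Orion Industries Corp. → Bluewater Manufacturing Inc. (R1): 100% × 59% × 12% × 22% = 1.5576% of Talon Capital LLC.
Chain via Ashford Logistics SA → Pinebrook Partners LP → Fairlane Ventures LLC (R1): 65% × 47% × 94% × 41% = 11.77397% of Talon Capital LLC.
Aggregating (R2): 1.5576% + 11.77397% = 13.33157%.
13.33157% falls short of the 20% threshold by 6.66843 percentage points.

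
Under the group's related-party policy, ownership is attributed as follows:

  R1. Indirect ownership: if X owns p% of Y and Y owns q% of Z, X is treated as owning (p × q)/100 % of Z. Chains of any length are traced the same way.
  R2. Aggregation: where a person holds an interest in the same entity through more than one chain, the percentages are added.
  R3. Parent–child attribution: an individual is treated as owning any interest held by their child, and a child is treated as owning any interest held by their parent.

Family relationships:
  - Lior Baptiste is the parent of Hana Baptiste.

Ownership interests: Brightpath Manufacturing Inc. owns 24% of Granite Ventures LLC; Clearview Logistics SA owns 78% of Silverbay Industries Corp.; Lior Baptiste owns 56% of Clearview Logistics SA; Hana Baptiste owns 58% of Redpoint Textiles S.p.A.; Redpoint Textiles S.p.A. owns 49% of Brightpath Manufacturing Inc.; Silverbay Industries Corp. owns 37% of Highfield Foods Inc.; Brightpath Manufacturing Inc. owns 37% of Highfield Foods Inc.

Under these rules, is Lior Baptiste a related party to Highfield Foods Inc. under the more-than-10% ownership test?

By parent–child attribution (R3), Lior Baptiste is treated as owning Hana Baptiste's 58% interest in Redpoint Textiles S.p.A.
Chain via Clearview Logistics SA → Silverbay Industries Corp. (R1): 56% × 78% × 37% = 16.1616% of Highfield Foods Inc.
Chain via Redpoint Textiles S.p.A. → Brightpath Manufacturing Inc. (R1): 58% × 49% × 37% = 10.5154% of Highfield Foods Inc.
Aggregating (R2): 16.1616% + 10.5154% = 26.677%.
26.677% exceeds the 10% threshold, so Lior is a related party to Highfield Foods Inc.

Yes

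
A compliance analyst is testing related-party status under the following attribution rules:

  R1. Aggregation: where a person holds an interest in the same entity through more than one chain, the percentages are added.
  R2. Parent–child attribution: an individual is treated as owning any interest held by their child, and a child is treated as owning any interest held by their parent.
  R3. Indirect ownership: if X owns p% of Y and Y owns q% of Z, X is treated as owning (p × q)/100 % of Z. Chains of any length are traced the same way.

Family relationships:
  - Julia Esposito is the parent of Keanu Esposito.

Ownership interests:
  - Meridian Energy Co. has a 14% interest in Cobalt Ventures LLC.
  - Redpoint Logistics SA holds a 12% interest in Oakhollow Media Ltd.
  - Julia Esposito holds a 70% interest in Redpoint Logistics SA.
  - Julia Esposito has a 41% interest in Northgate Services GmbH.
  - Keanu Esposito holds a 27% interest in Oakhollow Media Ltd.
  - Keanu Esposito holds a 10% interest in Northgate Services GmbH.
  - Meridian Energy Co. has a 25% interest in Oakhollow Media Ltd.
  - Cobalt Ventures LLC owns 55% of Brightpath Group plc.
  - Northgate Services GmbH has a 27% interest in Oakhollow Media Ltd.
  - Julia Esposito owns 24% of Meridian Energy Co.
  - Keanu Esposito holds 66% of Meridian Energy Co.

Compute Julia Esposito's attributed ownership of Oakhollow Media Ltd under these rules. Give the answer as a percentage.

By parent–child attribution (R2), Julia Esposito is treated as also owning Keanu Esposito's interest in Northgate Services GmbH, giving 41% + 10% = 51%.
By parent–child attribution (R2), Julia Esposito is treated as also owning Keanu Esposito's interest in Meridian Energy Co, giving 24% + 66% = 90%.
By parent–child attribution (R2), Julia Esposito is treated as owning Keanu Esposito's 27% interest in Oakhollow Media Ltd.
Chain via Northgate Services GmbH (R3): 51% × 27% = 13.77% of Oakhollow Media Ltd.
Chain via Meridian Energy Co. (R3): 90% × 25% = 22.5% of Oakhollow Media Ltd.
Chain via Redpoint Logistics SA (R3): 70% × 12% = 8.4% of Oakhollow Media Ltd.
Direct interest in Oakhollow Media Ltd: 27%.
Aggregating (R1): 13.77% + 22.5% + 8.4% + 27% = 71.67%.

71.67%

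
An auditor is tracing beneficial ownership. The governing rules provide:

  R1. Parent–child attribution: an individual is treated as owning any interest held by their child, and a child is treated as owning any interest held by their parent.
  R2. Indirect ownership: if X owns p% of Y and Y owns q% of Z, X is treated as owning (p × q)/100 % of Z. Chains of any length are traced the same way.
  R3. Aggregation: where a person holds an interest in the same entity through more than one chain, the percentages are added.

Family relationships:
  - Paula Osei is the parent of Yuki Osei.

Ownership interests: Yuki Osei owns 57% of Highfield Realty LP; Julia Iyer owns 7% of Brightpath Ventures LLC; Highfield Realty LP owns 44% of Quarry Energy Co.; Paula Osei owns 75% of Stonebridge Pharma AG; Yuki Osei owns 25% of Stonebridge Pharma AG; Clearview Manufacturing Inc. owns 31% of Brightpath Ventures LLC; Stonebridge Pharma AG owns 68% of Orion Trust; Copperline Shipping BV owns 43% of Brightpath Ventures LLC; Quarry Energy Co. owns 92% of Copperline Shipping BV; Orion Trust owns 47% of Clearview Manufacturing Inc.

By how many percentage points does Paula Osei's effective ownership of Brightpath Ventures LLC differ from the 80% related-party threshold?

60.170752

By parent–child attribution (R1), Paula Osei is treated as also owning Yuki Osei's interest in Stonebridge Pharma AG, giving 75% + 25% = 100%.
By parent–child attribution (R1), Paula Osei is treated as owning Yuki Osei's 57% interest in Highfield Realty LP.
Chain via Stonebridge Pharma AG → Orion Trust → Clearview Manufacturing Inc. (R2): 100% × 68% × 47% × 31% = 9.9076% of Brightpath Ventures LLC.
Chain via Highfield Realty LP → Quarry Energy Co. → Copperline Shipping BV (R2): 57% × 44% × 92% × 43% = 9.921648% of Brightpath Ventures LLC.
Aggregating (R3): 9.9076% + 9.921648% = 19.829248%.
19.829248% falls short of the 80% threshold by 60.170752 percentage points.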